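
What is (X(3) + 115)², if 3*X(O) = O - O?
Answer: 13225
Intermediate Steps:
X(O) = 0 (X(O) = (O - O)/3 = (⅓)*0 = 0)
(X(3) + 115)² = (0 + 115)² = 115² = 13225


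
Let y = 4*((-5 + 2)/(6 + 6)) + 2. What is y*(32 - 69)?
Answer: -37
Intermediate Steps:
y = 1 (y = 4*(-3/12) + 2 = 4*(-3*1/12) + 2 = 4*(-¼) + 2 = -1 + 2 = 1)
y*(32 - 69) = 1*(32 - 69) = 1*(-37) = -37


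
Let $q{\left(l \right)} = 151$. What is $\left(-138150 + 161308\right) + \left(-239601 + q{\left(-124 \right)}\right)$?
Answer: $-216292$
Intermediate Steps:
$\left(-138150 + 161308\right) + \left(-239601 + q{\left(-124 \right)}\right) = \left(-138150 + 161308\right) + \left(-239601 + 151\right) = 23158 - 239450 = -216292$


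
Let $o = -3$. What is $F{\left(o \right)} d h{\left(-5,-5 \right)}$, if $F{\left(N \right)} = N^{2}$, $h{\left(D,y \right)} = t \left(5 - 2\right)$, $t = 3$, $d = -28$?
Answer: $-2268$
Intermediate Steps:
$h{\left(D,y \right)} = 9$ ($h{\left(D,y \right)} = 3 \left(5 - 2\right) = 3 \cdot 3 = 9$)
$F{\left(o \right)} d h{\left(-5,-5 \right)} = \left(-3\right)^{2} \left(-28\right) 9 = 9 \left(-28\right) 9 = \left(-252\right) 9 = -2268$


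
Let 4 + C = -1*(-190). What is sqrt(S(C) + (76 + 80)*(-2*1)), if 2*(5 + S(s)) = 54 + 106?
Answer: I*sqrt(237) ≈ 15.395*I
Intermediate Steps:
C = 186 (C = -4 - 1*(-190) = -4 + 190 = 186)
S(s) = 75 (S(s) = -5 + (54 + 106)/2 = -5 + (1/2)*160 = -5 + 80 = 75)
sqrt(S(C) + (76 + 80)*(-2*1)) = sqrt(75 + (76 + 80)*(-2*1)) = sqrt(75 + 156*(-2)) = sqrt(75 - 312) = sqrt(-237) = I*sqrt(237)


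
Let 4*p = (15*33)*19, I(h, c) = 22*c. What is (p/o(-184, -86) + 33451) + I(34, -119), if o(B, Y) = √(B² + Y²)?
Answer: 30833 + 9405*√10313/82504 ≈ 30845.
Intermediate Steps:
p = 9405/4 (p = ((15*33)*19)/4 = (495*19)/4 = (¼)*9405 = 9405/4 ≈ 2351.3)
(p/o(-184, -86) + 33451) + I(34, -119) = (9405/(4*(√((-184)² + (-86)²))) + 33451) + 22*(-119) = (9405/(4*(√(33856 + 7396))) + 33451) - 2618 = (9405/(4*(√41252)) + 33451) - 2618 = (9405/(4*((2*√10313))) + 33451) - 2618 = (9405*(√10313/20626)/4 + 33451) - 2618 = (9405*√10313/82504 + 33451) - 2618 = (33451 + 9405*√10313/82504) - 2618 = 30833 + 9405*√10313/82504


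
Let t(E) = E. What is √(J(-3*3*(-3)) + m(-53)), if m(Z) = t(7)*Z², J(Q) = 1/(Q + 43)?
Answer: √96348770/70 ≈ 140.22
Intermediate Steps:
J(Q) = 1/(43 + Q)
m(Z) = 7*Z²
√(J(-3*3*(-3)) + m(-53)) = √(1/(43 - 3*3*(-3)) + 7*(-53)²) = √(1/(43 - 9*(-3)) + 7*2809) = √(1/(43 + 27) + 19663) = √(1/70 + 19663) = √(1376411/70) = √96348770/70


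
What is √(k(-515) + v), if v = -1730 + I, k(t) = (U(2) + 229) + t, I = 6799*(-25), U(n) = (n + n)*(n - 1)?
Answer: I*√171987 ≈ 414.71*I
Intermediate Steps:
U(n) = 2*n*(-1 + n) (U(n) = (2*n)*(-1 + n) = 2*n*(-1 + n))
I = -169975
k(t) = 233 + t (k(t) = (2*2*(-1 + 2) + 229) + t = (2*2*1 + 229) + t = (4 + 229) + t = 233 + t)
v = -171705 (v = -1730 - 169975 = -171705)
√(k(-515) + v) = √((233 - 515) - 171705) = √(-282 - 171705) = √(-171987) = I*√171987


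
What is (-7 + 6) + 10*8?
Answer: 79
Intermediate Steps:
(-7 + 6) + 10*8 = -1 + 80 = 79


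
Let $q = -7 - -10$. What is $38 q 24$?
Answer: $2736$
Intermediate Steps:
$q = 3$ ($q = -7 + 10 = 3$)
$38 q 24 = 38 \cdot 3 \cdot 24 = 114 \cdot 24 = 2736$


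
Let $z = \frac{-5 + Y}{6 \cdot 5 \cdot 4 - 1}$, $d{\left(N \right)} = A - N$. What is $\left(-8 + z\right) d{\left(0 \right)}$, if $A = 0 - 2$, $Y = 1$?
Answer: $\frac{1912}{119} \approx 16.067$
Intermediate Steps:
$A = -2$
$d{\left(N \right)} = -2 - N$
$z = - \frac{4}{119}$ ($z = \frac{-5 + 1}{6 \cdot 5 \cdot 4 - 1} = - \frac{4}{30 \cdot 4 - 1} = - \frac{4}{120 - 1} = - \frac{4}{119} \approx -0.033613$)
$\left(-8 + z\right) d{\left(0 \right)} = \left(-8 - \frac{4}{119}\right) \left(-2 - 0\right) = - \frac{956 \left(-2 + 0\right)}{119} = \left(- \frac{956}{119}\right) \left(-2\right) = \frac{1912}{119}$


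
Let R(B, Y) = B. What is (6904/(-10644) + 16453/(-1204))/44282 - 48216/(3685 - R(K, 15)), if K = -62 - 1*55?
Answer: -3420352302132701/269699850635208 ≈ -12.682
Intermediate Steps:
K = -117 (K = -62 - 55 = -117)
(6904/(-10644) + 16453/(-1204))/44282 - 48216/(3685 - R(K, 15)) = (6904/(-10644) + 16453/(-1204))/44282 - 48216/(3685 - 1*(-117)) = (6904*(-1/10644) + 16453*(-1/1204))*(1/44282) - 48216/(3685 + 117) = (-1726/2661 - 16453/1204)*(1/44282) - 48216/3802 = -45859537/3203844*1/44282 - 48216*1/3802 = -45859537/141872620008 - 24108/1901 = -3420352302132701/269699850635208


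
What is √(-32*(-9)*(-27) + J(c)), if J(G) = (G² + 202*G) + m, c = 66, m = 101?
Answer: √10013 ≈ 100.06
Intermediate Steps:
J(G) = 101 + G² + 202*G (J(G) = (G² + 202*G) + 101 = 101 + G² + 202*G)
√(-32*(-9)*(-27) + J(c)) = √(-32*(-9)*(-27) + (101 + 66² + 202*66)) = √(288*(-27) + (101 + 4356 + 13332)) = √(-7776 + 17789) = √10013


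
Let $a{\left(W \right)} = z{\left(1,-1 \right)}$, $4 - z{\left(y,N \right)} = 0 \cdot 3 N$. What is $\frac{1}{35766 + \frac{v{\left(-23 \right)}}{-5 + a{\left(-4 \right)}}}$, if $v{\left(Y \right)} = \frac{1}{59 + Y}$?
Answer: $\frac{36}{1287575} \approx 2.796 \cdot 10^{-5}$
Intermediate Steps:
$z{\left(y,N \right)} = 4$ ($z{\left(y,N \right)} = 4 - 0 \cdot 3 N = 4 - 0 N = 4 - 0 = 4 + 0 = 4$)
$a{\left(W \right)} = 4$
$\frac{1}{35766 + \frac{v{\left(-23 \right)}}{-5 + a{\left(-4 \right)}}} = \frac{1}{35766 + \frac{1}{\left(-5 + 4\right) \left(59 - 23\right)}} = \frac{1}{35766 + \frac{1}{\left(-1\right) 36}} = \frac{1}{35766 - \frac{1}{36}} = \frac{1}{\frac{1287575}{36}} = \frac{36}{1287575}$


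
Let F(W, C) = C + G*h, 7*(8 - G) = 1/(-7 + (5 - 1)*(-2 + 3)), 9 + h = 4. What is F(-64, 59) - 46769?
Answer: -981755/21 ≈ -46750.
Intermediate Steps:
h = -5 (h = -9 + 4 = -5)
G = 169/21 (G = 8 - 1/(7*(-7 + (5 - 1)*(-2 + 3))) = 8 - 1/(7*(-7 + 4*1)) = 8 - 1/(7*(-7 + 4)) = 8 - ⅐/(-3) = 8 - ⅐*(-⅓) = 8 + 1/21 = 169/21 ≈ 8.0476)
F(W, C) = -845/21 + C (F(W, C) = C + (169/21)*(-5) = C - 845/21 = -845/21 + C)
F(-64, 59) - 46769 = (-845/21 + 59) - 46769 = 394/21 - 46769 = -981755/21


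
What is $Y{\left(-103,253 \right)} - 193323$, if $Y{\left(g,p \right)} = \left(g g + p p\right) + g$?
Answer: $-118808$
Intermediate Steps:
$Y{\left(g,p \right)} = g + g^{2} + p^{2}$ ($Y{\left(g,p \right)} = \left(g^{2} + p^{2}\right) + g = g + g^{2} + p^{2}$)
$Y{\left(-103,253 \right)} - 193323 = \left(-103 + \left(-103\right)^{2} + 253^{2}\right) - 193323 = \left(-103 + 10609 + 64009\right) - 193323 = 74515 - 193323 = -118808$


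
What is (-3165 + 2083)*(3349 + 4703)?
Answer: -8712264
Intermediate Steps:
(-3165 + 2083)*(3349 + 4703) = -1082*8052 = -8712264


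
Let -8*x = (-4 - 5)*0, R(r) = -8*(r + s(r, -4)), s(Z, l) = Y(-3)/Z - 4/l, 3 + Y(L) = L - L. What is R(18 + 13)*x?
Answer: 0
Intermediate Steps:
Y(L) = -3 (Y(L) = -3 + (L - L) = -3 + 0 = -3)
s(Z, l) = -4/l - 3/Z (s(Z, l) = -3/Z - 4/l = -4/l - 3/Z)
R(r) = -8 - 8*r + 24/r (R(r) = -8*(r + (-4/(-4) - 3/r)) = -8*(r + (-4*(-1/4) - 3/r)) = -8*(r + (1 - 3/r)) = -8*(1 + r - 3/r) = -8 - 8*r + 24/r)
x = 0 (x = -(-4 - 5)*0/8 = -(-9)*0/8 = -1/8*0 = 0)
R(18 + 13)*x = (-8 - 8*(18 + 13) + 24/(18 + 13))*0 = (-8 - 8*31 + 24/31)*0 = (-8 - 248 + 24*(1/31))*0 = (-8 - 248 + 24/31)*0 = -7912/31*0 = 0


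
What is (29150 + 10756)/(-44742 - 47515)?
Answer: -39906/92257 ≈ -0.43255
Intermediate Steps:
(29150 + 10756)/(-44742 - 47515) = 39906/(-92257) = 39906*(-1/92257) = -39906/92257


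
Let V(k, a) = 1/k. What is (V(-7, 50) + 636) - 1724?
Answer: -7617/7 ≈ -1088.1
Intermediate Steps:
(V(-7, 50) + 636) - 1724 = (1/(-7) + 636) - 1724 = (-⅐ + 636) - 1724 = 4451/7 - 1724 = -7617/7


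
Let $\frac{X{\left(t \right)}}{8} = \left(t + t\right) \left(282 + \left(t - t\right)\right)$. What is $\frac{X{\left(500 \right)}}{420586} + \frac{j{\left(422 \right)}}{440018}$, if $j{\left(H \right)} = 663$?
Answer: $\frac{496479728259}{92532705274} \approx 5.3654$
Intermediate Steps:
$X{\left(t \right)} = 4512 t$ ($X{\left(t \right)} = 8 \left(t + t\right) \left(282 + \left(t - t\right)\right) = 8 \cdot 2 t \left(282 + 0\right) = 8 \cdot 2 t 282 = 8 \cdot 564 t = 4512 t$)
$\frac{X{\left(500 \right)}}{420586} + \frac{j{\left(422 \right)}}{440018} = \frac{4512 \cdot 500}{420586} + \frac{663}{440018} = 2256000 \cdot \frac{1}{420586} + 663 \cdot \frac{1}{440018} = \frac{1128000}{210293} + \frac{663}{440018} = \frac{496479728259}{92532705274}$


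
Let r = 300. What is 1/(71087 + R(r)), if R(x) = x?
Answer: 1/71387 ≈ 1.4008e-5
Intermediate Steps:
1/(71087 + R(r)) = 1/(71087 + 300) = 1/71387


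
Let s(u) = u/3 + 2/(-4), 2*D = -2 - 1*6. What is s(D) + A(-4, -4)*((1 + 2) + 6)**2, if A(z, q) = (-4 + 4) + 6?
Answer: 2905/6 ≈ 484.17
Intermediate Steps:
D = -4 (D = (-2 - 1*6)/2 = (-2 - 6)/2 = (1/2)*(-8) = -4)
A(z, q) = 6 (A(z, q) = 0 + 6 = 6)
s(u) = -1/2 + u/3 (s(u) = u*(1/3) + 2*(-1/4) = u/3 - 1/2 = -1/2 + u/3)
s(D) + A(-4, -4)*((1 + 2) + 6)**2 = (-1/2 + (1/3)*(-4)) + 6*((1 + 2) + 6)**2 = (-1/2 - 4/3) + 6*(3 + 6)**2 = -11/6 + 6*9**2 = -11/6 + 6*81 = -11/6 + 486 = 2905/6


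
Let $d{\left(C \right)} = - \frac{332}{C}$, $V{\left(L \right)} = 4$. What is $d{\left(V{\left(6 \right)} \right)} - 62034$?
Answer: $-62117$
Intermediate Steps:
$d{\left(V{\left(6 \right)} \right)} - 62034 = - \frac{332}{4} - 62034 = \left(-332\right) \frac{1}{4} - 62034 = -83 - 62034 = -62117$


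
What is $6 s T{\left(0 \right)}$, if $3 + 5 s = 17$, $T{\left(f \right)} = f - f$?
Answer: $0$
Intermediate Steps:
$T{\left(f \right)} = 0$
$s = \frac{14}{5}$ ($s = - \frac{3}{5} + \frac{1}{5} \cdot 17 = - \frac{3}{5} + \frac{17}{5} = \frac{14}{5} \approx 2.8$)
$6 s T{\left(0 \right)} = 6 \cdot \frac{14}{5} \cdot 0 = \frac{84}{5} \cdot 0 = 0$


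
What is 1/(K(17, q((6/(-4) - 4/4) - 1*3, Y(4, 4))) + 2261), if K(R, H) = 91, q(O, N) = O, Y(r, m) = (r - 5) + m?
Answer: 1/2352 ≈ 0.00042517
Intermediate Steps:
Y(r, m) = -5 + m + r (Y(r, m) = (-5 + r) + m = -5 + m + r)
1/(K(17, q((6/(-4) - 4/4) - 1*3, Y(4, 4))) + 2261) = 1/(91 + 2261) = 1/2352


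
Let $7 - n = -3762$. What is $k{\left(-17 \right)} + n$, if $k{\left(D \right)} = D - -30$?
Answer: $3782$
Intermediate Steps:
$n = 3769$ ($n = 7 - -3762 = 7 + 3762 = 3769$)
$k{\left(D \right)} = 30 + D$ ($k{\left(D \right)} = D + 30 = 30 + D$)
$k{\left(-17 \right)} + n = \left(30 - 17\right) + 3769 = 13 + 3769 = 3782$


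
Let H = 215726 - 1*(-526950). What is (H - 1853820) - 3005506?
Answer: -4116650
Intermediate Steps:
H = 742676 (H = 215726 + 526950 = 742676)
(H - 1853820) - 3005506 = (742676 - 1853820) - 3005506 = -1111144 - 3005506 = -4116650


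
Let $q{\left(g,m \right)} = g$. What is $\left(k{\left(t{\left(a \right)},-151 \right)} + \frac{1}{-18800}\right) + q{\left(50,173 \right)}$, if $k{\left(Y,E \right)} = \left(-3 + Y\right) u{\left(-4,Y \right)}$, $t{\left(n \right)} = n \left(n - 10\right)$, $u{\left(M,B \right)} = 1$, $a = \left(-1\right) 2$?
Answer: $\frac{1334799}{18800} \approx 71.0$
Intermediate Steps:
$a = -2$
$t{\left(n \right)} = n \left(-10 + n\right)$
$k{\left(Y,E \right)} = -3 + Y$ ($k{\left(Y,E \right)} = \left(-3 + Y\right) 1 = -3 + Y$)
$\left(k{\left(t{\left(a \right)},-151 \right)} + \frac{1}{-18800}\right) + q{\left(50,173 \right)} = \left(\left(-3 - 2 \left(-10 - 2\right)\right) + \frac{1}{-18800}\right) + 50 = \left(\left(-3 - -24\right) - \frac{1}{18800}\right) + 50 = \left(\left(-3 + 24\right) - \frac{1}{18800}\right) + 50 = \left(21 - \frac{1}{18800}\right) + 50 = \frac{394799}{18800} + 50 = \frac{1334799}{18800}$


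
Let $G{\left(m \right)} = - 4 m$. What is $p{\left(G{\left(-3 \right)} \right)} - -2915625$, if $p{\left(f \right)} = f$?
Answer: $2915637$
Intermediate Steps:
$p{\left(G{\left(-3 \right)} \right)} - -2915625 = \left(-4\right) \left(-3\right) - -2915625 = 12 + 2915625 = 2915637$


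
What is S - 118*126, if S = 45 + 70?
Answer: -14753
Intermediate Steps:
S = 115
S - 118*126 = 115 - 118*126 = 115 - 14868 = -14753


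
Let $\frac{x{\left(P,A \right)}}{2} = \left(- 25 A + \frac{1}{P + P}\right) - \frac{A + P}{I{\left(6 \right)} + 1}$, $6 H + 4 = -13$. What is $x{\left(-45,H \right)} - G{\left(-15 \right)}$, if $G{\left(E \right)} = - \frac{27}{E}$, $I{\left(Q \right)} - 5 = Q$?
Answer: $\frac{8869}{60} \approx 147.82$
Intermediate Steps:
$H = - \frac{17}{6}$ ($H = - \frac{2}{3} + \frac{1}{6} \left(-13\right) = - \frac{2}{3} - \frac{13}{6} = - \frac{17}{6} \approx -2.8333$)
$I{\left(Q \right)} = 5 + Q$
$x{\left(P,A \right)} = \frac{1}{P} - \frac{301 A}{6} - \frac{P}{6}$ ($x{\left(P,A \right)} = 2 \left(\left(- 25 A + \frac{1}{P + P}\right) - \frac{A + P}{\left(5 + 6\right) + 1}\right) = 2 \left(\left(- 25 A + \frac{1}{2 P}\right) - \frac{A + P}{11 + 1}\right) = 2 \left(\left(- 25 A + \frac{1}{2 P}\right) - \frac{A + P}{12}\right) = 2 \left(\left(\frac{1}{2 P} - 25 A\right) - \left(A + P\right) \frac{1}{12}\right) = 2 \left(\left(\frac{1}{2 P} - 25 A\right) - \left(\frac{A}{12} + \frac{P}{12}\right)\right) = 2 \left(\frac{1}{2 P} - \frac{301 A}{12} - \frac{P}{12}\right) = \frac{1}{P} - \frac{301 A}{6} - \frac{P}{6}$)
$x{\left(-45,H \right)} - G{\left(-15 \right)} = \left(\frac{1}{-45} - - \frac{5117}{36} - - \frac{15}{2}\right) - - \frac{27}{-15} = \left(- \frac{1}{45} + \frac{5117}{36} + \frac{15}{2}\right) - \left(-27\right) \left(- \frac{1}{15}\right) = \frac{8977}{60} - \frac{9}{5} = \frac{8869}{60}$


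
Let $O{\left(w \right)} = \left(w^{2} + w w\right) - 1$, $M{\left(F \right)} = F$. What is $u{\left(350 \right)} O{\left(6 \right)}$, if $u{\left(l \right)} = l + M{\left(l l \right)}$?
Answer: $8722350$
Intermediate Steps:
$u{\left(l \right)} = l + l^{2}$ ($u{\left(l \right)} = l + l l = l + l^{2}$)
$O{\left(w \right)} = -1 + 2 w^{2}$ ($O{\left(w \right)} = \left(w^{2} + w^{2}\right) - 1 = 2 w^{2} - 1 = -1 + 2 w^{2}$)
$u{\left(350 \right)} O{\left(6 \right)} = 350 \left(1 + 350\right) \left(-1 + 2 \cdot 6^{2}\right) = 350 \cdot 351 \left(-1 + 2 \cdot 36\right) = 122850 \left(-1 + 72\right) = 122850 \cdot 71 = 8722350$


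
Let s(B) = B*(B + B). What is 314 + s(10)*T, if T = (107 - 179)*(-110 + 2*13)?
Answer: 1209914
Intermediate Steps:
s(B) = 2*B² (s(B) = B*(2*B) = 2*B²)
T = 6048 (T = -72*(-110 + 26) = -72*(-84) = 6048)
314 + s(10)*T = 314 + (2*10²)*6048 = 314 + (2*100)*6048 = 314 + 200*6048 = 314 + 1209600 = 1209914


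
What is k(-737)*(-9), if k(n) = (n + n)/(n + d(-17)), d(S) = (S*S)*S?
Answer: -6633/2825 ≈ -2.3480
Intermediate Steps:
d(S) = S**3 (d(S) = S**2*S = S**3)
k(n) = 2*n/(-4913 + n) (k(n) = (n + n)/(n + (-17)**3) = (2*n)/(n - 4913) = (2*n)/(-4913 + n) = 2*n/(-4913 + n))
k(-737)*(-9) = (2*(-737)/(-4913 - 737))*(-9) = (2*(-737)/(-5650))*(-9) = (2*(-737)*(-1/5650))*(-9) = (737/2825)*(-9) = -6633/2825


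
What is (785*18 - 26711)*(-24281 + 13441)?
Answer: 136378040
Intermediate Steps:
(785*18 - 26711)*(-24281 + 13441) = (14130 - 26711)*(-10840) = -12581*(-10840) = 136378040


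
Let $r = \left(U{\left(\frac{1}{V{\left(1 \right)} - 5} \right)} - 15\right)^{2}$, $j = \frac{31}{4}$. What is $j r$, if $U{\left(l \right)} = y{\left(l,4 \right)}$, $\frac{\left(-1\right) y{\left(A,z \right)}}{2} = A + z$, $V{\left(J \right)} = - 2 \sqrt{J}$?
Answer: $\frac{783711}{196} \approx 3998.5$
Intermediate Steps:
$y{\left(A,z \right)} = - 2 A - 2 z$ ($y{\left(A,z \right)} = - 2 \left(A + z\right) = - 2 A - 2 z$)
$U{\left(l \right)} = -8 - 2 l$ ($U{\left(l \right)} = - 2 l - 8 = -8 - 2 l$)
$j = \frac{31}{4}$ ($j = 31 \cdot \frac{1}{4} = \frac{31}{4} \approx 7.75$)
$r = \frac{25281}{49}$ ($r = \left(\left(-8 - \frac{2}{- 2 \sqrt{1} - 5}\right) - 15\right)^{2} = \left(\left(-8 - \frac{2}{\left(-2\right) 1 - 5}\right) - 15\right)^{2} = \left(\left(-8 - \frac{2}{-2 - 5}\right) - 15\right)^{2} = \left(\left(-8 - \frac{2}{-7}\right) - 15\right)^{2} = \left(\left(-8 - - \frac{2}{7}\right) - 15\right)^{2} = \left(\left(-8 + \frac{2}{7}\right) - 15\right)^{2} = \left(- \frac{54}{7} - 15\right)^{2} = \left(- \frac{159}{7}\right)^{2} = \frac{25281}{49} \approx 515.94$)
$j r = \frac{31}{4} \cdot \frac{25281}{49} = \frac{783711}{196}$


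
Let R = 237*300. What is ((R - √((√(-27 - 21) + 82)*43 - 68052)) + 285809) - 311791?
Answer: 45118 - √(-64526 + 172*I*√3) ≈ 45117.0 - 254.02*I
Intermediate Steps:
R = 71100
((R - √((√(-27 - 21) + 82)*43 - 68052)) + 285809) - 311791 = ((71100 - √((√(-27 - 21) + 82)*43 - 68052)) + 285809) - 311791 = ((71100 - √((√(-48) + 82)*43 - 68052)) + 285809) - 311791 = ((71100 - √((4*I*√3 + 82)*43 - 68052)) + 285809) - 311791 = ((71100 - √((82 + 4*I*√3)*43 - 68052)) + 285809) - 311791 = ((71100 - √((3526 + 172*I*√3) - 68052)) + 285809) - 311791 = ((71100 - √(-64526 + 172*I*√3)) + 285809) - 311791 = (356909 - √(-64526 + 172*I*√3)) - 311791 = 45118 - √(-64526 + 172*I*√3)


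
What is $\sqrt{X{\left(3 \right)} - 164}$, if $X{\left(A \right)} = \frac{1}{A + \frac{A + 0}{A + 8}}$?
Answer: $\frac{i \sqrt{5893}}{6} \approx 12.794 i$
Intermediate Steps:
$X{\left(A \right)} = \frac{1}{A + \frac{A}{8 + A}}$
$\sqrt{X{\left(3 \right)} - 164} = \sqrt{\frac{8 + 3}{3 \left(9 + 3\right)} - 164} = \sqrt{\frac{1}{3} \cdot \frac{1}{12} \cdot 11 - 164} = \sqrt{\frac{11}{36} - 164} = \sqrt{- \frac{5893}{36}} = \frac{i \sqrt{5893}}{6}$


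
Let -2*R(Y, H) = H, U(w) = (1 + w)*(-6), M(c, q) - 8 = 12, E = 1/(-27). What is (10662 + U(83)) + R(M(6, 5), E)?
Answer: 548533/54 ≈ 10158.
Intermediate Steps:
E = -1/27 ≈ -0.037037
M(c, q) = 20 (M(c, q) = 8 + 12 = 20)
U(w) = -6 - 6*w
R(Y, H) = -H/2
(10662 + U(83)) + R(M(6, 5), E) = (10662 + (-6 - 6*83)) - 1/2*(-1/27) = (10662 + (-6 - 498)) + 1/54 = (10662 - 504) + 1/54 = 10158 + 1/54 = 548533/54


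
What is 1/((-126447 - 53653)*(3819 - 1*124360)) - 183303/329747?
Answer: -128367883822663/230923250521700 ≈ -0.55589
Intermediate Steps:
1/((-126447 - 53653)*(3819 - 1*124360)) - 183303/329747 = 1/((-180100)*(3819 - 124360)) - 183303*1/329747 = -1/180100/(-120541) - 5913/10637 = -1/180100*(-1/120541) - 5913/10637 = 1/21709434100 - 5913/10637 = -128367883822663/230923250521700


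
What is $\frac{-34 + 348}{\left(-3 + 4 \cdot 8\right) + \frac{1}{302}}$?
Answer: $\frac{94828}{8759} \approx 10.826$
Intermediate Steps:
$\frac{-34 + 348}{\left(-3 + 4 \cdot 8\right) + \frac{1}{302}} = \frac{314}{\left(-3 + 32\right) + \frac{1}{302}} = \frac{314}{29 + \frac{1}{302}} = \frac{314}{\frac{8759}{302}} = 314 \cdot \frac{302}{8759} = \frac{94828}{8759}$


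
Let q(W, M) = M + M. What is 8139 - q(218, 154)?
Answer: 7831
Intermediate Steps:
q(W, M) = 2*M
8139 - q(218, 154) = 8139 - 2*154 = 8139 - 1*308 = 8139 - 308 = 7831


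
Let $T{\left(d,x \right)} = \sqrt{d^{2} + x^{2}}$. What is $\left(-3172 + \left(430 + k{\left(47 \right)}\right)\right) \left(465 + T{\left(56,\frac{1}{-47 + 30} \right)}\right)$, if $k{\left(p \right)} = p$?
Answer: $-1253175 - \frac{2695 \sqrt{906305}}{17} \approx -1.4041 \cdot 10^{6}$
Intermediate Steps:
$\left(-3172 + \left(430 + k{\left(47 \right)}\right)\right) \left(465 + T{\left(56,\frac{1}{-47 + 30} \right)}\right) = \left(-3172 + \left(430 + 47\right)\right) \left(465 + \sqrt{56^{2} + \left(\frac{1}{-47 + 30}\right)^{2}}\right) = \left(-3172 + 477\right) \left(465 + \sqrt{3136 + \left(\frac{1}{-17}\right)^{2}}\right) = - 2695 \left(465 + \sqrt{3136 + \left(- \frac{1}{17}\right)^{2}}\right) = - 2695 \left(465 + \sqrt{3136 + \frac{1}{289}}\right) = - 2695 \left(465 + \sqrt{\frac{906305}{289}}\right) = - 2695 \left(465 + \frac{\sqrt{906305}}{17}\right) = -1253175 - \frac{2695 \sqrt{906305}}{17}$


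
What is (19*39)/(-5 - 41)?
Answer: -741/46 ≈ -16.109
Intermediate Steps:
(19*39)/(-5 - 41) = 741/(-46) = 741*(-1/46) = -741/46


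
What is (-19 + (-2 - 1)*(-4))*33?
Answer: -231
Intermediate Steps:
(-19 + (-2 - 1)*(-4))*33 = (-19 - 3*(-4))*33 = (-19 + 12)*33 = -7*33 = -231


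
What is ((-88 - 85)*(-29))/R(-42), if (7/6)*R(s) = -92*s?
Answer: 5017/3312 ≈ 1.5148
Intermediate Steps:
R(s) = -552*s/7 (R(s) = 6*(-92*s)/7 = -552*s/7)
((-88 - 85)*(-29))/R(-42) = ((-88 - 85)*(-29))/((-552/7*(-42))) = -173*(-29)/3312 = 5017*(1/3312) = 5017/3312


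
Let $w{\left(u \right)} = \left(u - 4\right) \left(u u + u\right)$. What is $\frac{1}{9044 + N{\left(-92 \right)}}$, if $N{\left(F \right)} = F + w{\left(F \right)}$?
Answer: $- \frac{1}{794760} \approx -1.2582 \cdot 10^{-6}$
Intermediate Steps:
$w{\left(u \right)} = \left(-4 + u\right) \left(u + u^{2}\right)$ ($w{\left(u \right)} = \left(-4 + u\right) \left(u^{2} + u\right) = \left(-4 + u\right) \left(u + u^{2}\right)$)
$N{\left(F \right)} = F + F \left(-4 + F^{2} - 3 F\right)$
$\frac{1}{9044 + N{\left(-92 \right)}} = \frac{1}{9044 - 92 \left(-3 + \left(-92\right)^{2} - -276\right)} = \frac{1}{9044 - 92 \left(-3 + 8464 + 276\right)} = \frac{1}{9044 - 803804} = \frac{1}{-794760} = - \frac{1}{794760}$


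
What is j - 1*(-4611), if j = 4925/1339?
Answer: 6179054/1339 ≈ 4614.7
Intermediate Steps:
j = 4925/1339 (j = 4925*(1/1339) = 4925/1339 ≈ 3.6781)
j - 1*(-4611) = 4925/1339 - 1*(-4611) = 4925/1339 + 4611 = 6179054/1339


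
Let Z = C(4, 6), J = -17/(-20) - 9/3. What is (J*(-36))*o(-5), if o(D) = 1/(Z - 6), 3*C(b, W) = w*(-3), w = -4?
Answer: -387/10 ≈ -38.700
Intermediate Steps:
J = -43/20 (J = -17*(-1/20) - 9*1/3 = 17/20 - 3 = -43/20 ≈ -2.1500)
C(b, W) = 4 (C(b, W) = (-4*(-3))/3 = (1/3)*12 = 4)
Z = 4
o(D) = -1/2 (o(D) = 1/(4 - 6) = 1/(-2) = -1/2)
(J*(-36))*o(-5) = -43/20*(-36)*(-1/2) = (387/5)*(-1/2) = -387/10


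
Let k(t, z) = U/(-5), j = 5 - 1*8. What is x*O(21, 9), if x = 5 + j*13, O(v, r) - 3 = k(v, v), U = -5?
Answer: -136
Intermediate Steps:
j = -3 (j = 5 - 8 = -3)
k(t, z) = 1 (k(t, z) = -5/(-5) = -5*(-1/5) = 1)
O(v, r) = 4 (O(v, r) = 3 + 1 = 4)
x = -34 (x = 5 - 3*13 = 5 - 39 = -34)
x*O(21, 9) = -34*4 = -136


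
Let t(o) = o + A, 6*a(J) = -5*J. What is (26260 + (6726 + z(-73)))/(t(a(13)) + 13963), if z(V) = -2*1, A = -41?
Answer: 10416/4393 ≈ 2.3710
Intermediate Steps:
a(J) = -5*J/6 (a(J) = (-5*J)/6 = -5*J/6)
z(V) = -2
t(o) = -41 + o (t(o) = o - 41 = -41 + o)
(26260 + (6726 + z(-73)))/(t(a(13)) + 13963) = (26260 + (6726 - 2))/((-41 - ⅚*13) + 13963) = (26260 + 6724)/((-41 - 65/6) + 13963) = 32984/(-311/6 + 13963) = 32984/(83467/6) = 32984*(6/83467) = 10416/4393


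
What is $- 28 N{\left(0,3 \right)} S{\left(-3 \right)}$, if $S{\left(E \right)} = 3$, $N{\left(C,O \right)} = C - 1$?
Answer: $84$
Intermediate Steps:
$N{\left(C,O \right)} = -1 + C$
$- 28 N{\left(0,3 \right)} S{\left(-3 \right)} = - 28 \left(-1 + 0\right) 3 = \left(-28\right) \left(-1\right) 3 = 28 \cdot 3 = 84$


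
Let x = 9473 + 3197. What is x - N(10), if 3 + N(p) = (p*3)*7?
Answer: 12463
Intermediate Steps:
x = 12670
N(p) = -3 + 21*p (N(p) = -3 + (p*3)*7 = -3 + (3*p)*7 = -3 + 21*p)
x - N(10) = 12670 - (-3 + 21*10) = 12670 - (-3 + 210) = 12670 - 1*207 = 12670 - 207 = 12463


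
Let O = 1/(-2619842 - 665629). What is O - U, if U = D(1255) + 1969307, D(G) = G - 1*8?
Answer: -6474198020935/3285471 ≈ -1.9706e+6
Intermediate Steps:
D(G) = -8 + G (D(G) = G - 8 = -8 + G)
U = 1970554 (U = (-8 + 1255) + 1969307 = 1247 + 1969307 = 1970554)
O = -1/3285471 (O = 1/(-3285471) = -1/3285471 ≈ -3.0437e-7)
O - U = -1/3285471 - 1*1970554 = -1/3285471 - 1970554 = -6474198020935/3285471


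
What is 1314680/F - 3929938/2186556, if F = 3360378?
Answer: -286984882069/204101518838 ≈ -1.4061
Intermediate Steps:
1314680/F - 3929938/2186556 = 1314680/3360378 - 3929938/2186556 = 1314680*(1/3360378) - 3929938*1/2186556 = 657340/1680189 - 1964969/1093278 = -286984882069/204101518838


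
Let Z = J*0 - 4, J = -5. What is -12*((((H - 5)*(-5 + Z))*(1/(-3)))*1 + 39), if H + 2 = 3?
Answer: -324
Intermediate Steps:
H = 1 (H = -2 + 3 = 1)
Z = -4 (Z = -5*0 - 4 = 0 - 4 = -4)
-12*((((H - 5)*(-5 + Z))*(1/(-3)))*1 + 39) = -12*((((1 - 5)*(-5 - 4))*(1/(-3)))*1 + 39) = -12*(((-4*(-9))*(1*(-1/3)))*1 + 39) = -12*((36*(-1/3))*1 + 39) = -12*(-12*1 + 39) = -12*(-12 + 39) = -12*27 = -324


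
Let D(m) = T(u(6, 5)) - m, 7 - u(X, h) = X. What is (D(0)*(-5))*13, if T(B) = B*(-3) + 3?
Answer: 0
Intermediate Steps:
u(X, h) = 7 - X
T(B) = 3 - 3*B (T(B) = -3*B + 3 = 3 - 3*B)
D(m) = -m (D(m) = (3 - 3*(7 - 1*6)) - m = (3 - 3*(7 - 6)) - m = (3 - 3*1) - m = (3 - 3) - m = 0 - m = -m)
(D(0)*(-5))*13 = (-1*0*(-5))*13 = (0*(-5))*13 = 0*13 = 0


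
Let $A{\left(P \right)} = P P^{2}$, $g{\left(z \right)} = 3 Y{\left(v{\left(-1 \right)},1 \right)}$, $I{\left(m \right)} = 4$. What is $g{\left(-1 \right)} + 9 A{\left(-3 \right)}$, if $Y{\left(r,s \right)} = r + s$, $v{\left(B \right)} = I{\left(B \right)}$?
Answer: $-228$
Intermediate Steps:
$v{\left(B \right)} = 4$
$g{\left(z \right)} = 15$ ($g{\left(z \right)} = 3 \left(4 + 1\right) = 3 \cdot 5 = 15$)
$A{\left(P \right)} = P^{3}$
$g{\left(-1 \right)} + 9 A{\left(-3 \right)} = 15 + 9 \left(-3\right)^{3} = 15 + 9 \left(-27\right) = 15 - 243 = -228$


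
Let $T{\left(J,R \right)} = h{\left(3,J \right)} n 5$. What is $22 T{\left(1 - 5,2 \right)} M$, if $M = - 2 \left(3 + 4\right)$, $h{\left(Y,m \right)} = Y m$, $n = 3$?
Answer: $55440$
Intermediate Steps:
$T{\left(J,R \right)} = 45 J$ ($T{\left(J,R \right)} = 3 J 3 \cdot 5 = 9 J 5 = 45 J$)
$M = -14$ ($M = \left(-2\right) 7 = -14$)
$22 T{\left(1 - 5,2 \right)} M = 22 \cdot 45 \left(1 - 5\right) \left(-14\right) = 22 \cdot 45 \left(-4\right) \left(-14\right) = 22 \left(-180\right) \left(-14\right) = \left(-3960\right) \left(-14\right) = 55440$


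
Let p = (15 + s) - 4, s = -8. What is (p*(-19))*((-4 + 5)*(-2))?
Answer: 114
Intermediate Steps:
p = 3 (p = (15 - 8) - 4 = 7 - 4 = 3)
(p*(-19))*((-4 + 5)*(-2)) = (3*(-19))*((-4 + 5)*(-2)) = -57*(-2) = 114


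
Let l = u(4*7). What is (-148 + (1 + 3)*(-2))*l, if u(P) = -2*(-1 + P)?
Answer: 8424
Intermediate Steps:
u(P) = 2 - 2*P
l = -54 (l = 2 - 8*7 = 2 - 2*28 = 2 - 56 = -54)
(-148 + (1 + 3)*(-2))*l = (-148 + (1 + 3)*(-2))*(-54) = (-148 + 4*(-2))*(-54) = (-148 - 8)*(-54) = -156*(-54) = 8424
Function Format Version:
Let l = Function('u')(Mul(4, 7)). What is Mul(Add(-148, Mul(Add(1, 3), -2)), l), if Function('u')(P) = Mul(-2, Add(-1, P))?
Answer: 8424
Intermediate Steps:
Function('u')(P) = Add(2, Mul(-2, P))
l = -54 (l = Add(2, Mul(-2, Mul(4, 7))) = Add(2, Mul(-2, 28)) = Add(2, -56) = -54)
Mul(Add(-148, Mul(Add(1, 3), -2)), l) = Mul(Add(-148, Mul(Add(1, 3), -2)), -54) = Mul(Add(-148, Mul(4, -2)), -54) = Mul(Add(-148, -8), -54) = Mul(-156, -54) = 8424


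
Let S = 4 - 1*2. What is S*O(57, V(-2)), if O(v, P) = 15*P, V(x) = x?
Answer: -60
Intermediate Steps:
S = 2 (S = 4 - 2 = 2)
S*O(57, V(-2)) = 2*(15*(-2)) = 2*(-30) = -60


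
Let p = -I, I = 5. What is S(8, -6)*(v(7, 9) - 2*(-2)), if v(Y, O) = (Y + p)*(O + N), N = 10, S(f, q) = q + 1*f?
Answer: 84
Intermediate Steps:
S(f, q) = f + q (S(f, q) = q + f = f + q)
p = -5 (p = -1*5 = -5)
v(Y, O) = (-5 + Y)*(10 + O) (v(Y, O) = (Y - 5)*(O + 10) = (-5 + Y)*(10 + O))
S(8, -6)*(v(7, 9) - 2*(-2)) = (8 - 6)*((-50 - 5*9 + 10*7 + 9*7) - 2*(-2)) = 2*((-50 - 45 + 70 + 63) + 4) = 2*(38 + 4) = 2*42 = 84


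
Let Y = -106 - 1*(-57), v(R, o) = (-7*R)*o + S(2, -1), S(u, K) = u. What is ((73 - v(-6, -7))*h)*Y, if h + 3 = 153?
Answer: -2682750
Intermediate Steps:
v(R, o) = 2 - 7*R*o (v(R, o) = (-7*R)*o + 2 = -7*R*o + 2 = 2 - 7*R*o)
h = 150 (h = -3 + 153 = 150)
Y = -49 (Y = -106 + 57 = -49)
((73 - v(-6, -7))*h)*Y = ((73 - (2 - 7*(-6)*(-7)))*150)*(-49) = ((73 - (2 - 294))*150)*(-49) = ((73 - 1*(-292))*150)*(-49) = ((73 + 292)*150)*(-49) = (365*150)*(-49) = 54750*(-49) = -2682750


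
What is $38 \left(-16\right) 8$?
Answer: $-4864$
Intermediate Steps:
$38 \left(-16\right) 8 = \left(-608\right) 8 = -4864$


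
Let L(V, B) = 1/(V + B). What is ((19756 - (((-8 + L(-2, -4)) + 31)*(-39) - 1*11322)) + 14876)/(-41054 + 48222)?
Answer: 93689/14336 ≈ 6.5352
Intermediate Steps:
L(V, B) = 1/(B + V)
((19756 - (((-8 + L(-2, -4)) + 31)*(-39) - 1*11322)) + 14876)/(-41054 + 48222) = ((19756 - (((-8 + 1/(-4 - 2)) + 31)*(-39) - 1*11322)) + 14876)/(-41054 + 48222) = ((19756 - (((-8 + 1/(-6)) + 31)*(-39) - 11322)) + 14876)/7168 = ((19756 - (((-8 - ⅙) + 31)*(-39) - 11322)) + 14876)*(1/7168) = ((19756 - ((-49/6 + 31)*(-39) - 11322)) + 14876)*(1/7168) = ((19756 - ((137/6)*(-39) - 11322)) + 14876)*(1/7168) = ((19756 - (-1781/2 - 11322)) + 14876)*(1/7168) = ((19756 - 1*(-24425/2)) + 14876)*(1/7168) = ((19756 + 24425/2) + 14876)*(1/7168) = (63937/2 + 14876)*(1/7168) = (93689/2)*(1/7168) = 93689/14336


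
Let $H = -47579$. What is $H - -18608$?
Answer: $-28971$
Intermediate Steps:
$H - -18608 = -47579 - -18608 = -47579 + 18608 = -28971$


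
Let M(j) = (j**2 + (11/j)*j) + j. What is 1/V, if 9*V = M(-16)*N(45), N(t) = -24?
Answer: -3/2008 ≈ -0.0014940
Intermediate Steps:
M(j) = 11 + j + j**2 (M(j) = (j**2 + 11) + j = (11 + j**2) + j = 11 + j + j**2)
V = -2008/3 (V = ((11 - 16 + (-16)**2)*(-24))/9 = ((11 - 16 + 256)*(-24))/9 = (251*(-24))/9 = (1/9)*(-6024) = -2008/3 ≈ -669.33)
1/V = 1/(-2008/3) = -3/2008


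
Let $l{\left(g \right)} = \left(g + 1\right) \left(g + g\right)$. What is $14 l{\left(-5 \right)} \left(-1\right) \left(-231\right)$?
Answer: $129360$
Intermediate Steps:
$l{\left(g \right)} = 2 g \left(1 + g\right)$ ($l{\left(g \right)} = \left(1 + g\right) 2 g = 2 g \left(1 + g\right)$)
$14 l{\left(-5 \right)} \left(-1\right) \left(-231\right) = 14 \cdot 2 \left(-5\right) \left(1 - 5\right) \left(-1\right) \left(-231\right) = 14 \cdot 2 \left(-5\right) \left(-4\right) \left(-1\right) \left(-231\right) = 14 \cdot 40 \left(-1\right) \left(-231\right) = 560 \left(-1\right) \left(-231\right) = \left(-560\right) \left(-231\right) = 129360$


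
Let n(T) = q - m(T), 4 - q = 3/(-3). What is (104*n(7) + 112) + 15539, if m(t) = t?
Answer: 15443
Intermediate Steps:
q = 5 (q = 4 - 3/(-3) = 4 - 3*(-1)/3 = 4 - 1*(-1) = 4 + 1 = 5)
n(T) = 5 - T
(104*n(7) + 112) + 15539 = (104*(5 - 1*7) + 112) + 15539 = (104*(5 - 7) + 112) + 15539 = (104*(-2) + 112) + 15539 = (-208 + 112) + 15539 = -96 + 15539 = 15443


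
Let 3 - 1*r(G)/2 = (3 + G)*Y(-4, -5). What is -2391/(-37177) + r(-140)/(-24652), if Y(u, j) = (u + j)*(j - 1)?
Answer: -245675511/458243702 ≈ -0.53612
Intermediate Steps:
Y(u, j) = (-1 + j)*(j + u) (Y(u, j) = (j + u)*(-1 + j) = (-1 + j)*(j + u))
r(G) = -318 - 108*G (r(G) = 6 - 2*(3 + G)*((-5)**2 - 1*(-5) - 1*(-4) - 5*(-4)) = 6 - 2*(3 + G)*(25 + 5 + 4 + 20) = 6 - 2*(3 + G)*54 = 6 - 2*(162 + 54*G) = 6 + (-324 - 108*G) = -318 - 108*G)
-2391/(-37177) + r(-140)/(-24652) = -2391/(-37177) + (-318 - 108*(-140))/(-24652) = -2391*(-1/37177) + (-318 + 15120)*(-1/24652) = 2391/37177 + 14802*(-1/24652) = 2391/37177 - 7401/12326 = -245675511/458243702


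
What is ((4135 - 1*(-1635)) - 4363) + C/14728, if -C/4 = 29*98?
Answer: 369838/263 ≈ 1406.2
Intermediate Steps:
C = -11368 (C = -116*98 = -4*2842 = -11368)
((4135 - 1*(-1635)) - 4363) + C/14728 = ((4135 - 1*(-1635)) - 4363) - 11368/14728 = ((4135 + 1635) - 4363) - 11368*1/14728 = (5770 - 4363) - 203/263 = 1407 - 203/263 = 369838/263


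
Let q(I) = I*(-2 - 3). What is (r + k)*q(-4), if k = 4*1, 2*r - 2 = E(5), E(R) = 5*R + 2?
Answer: 370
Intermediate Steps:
E(R) = 2 + 5*R
r = 29/2 (r = 1 + (2 + 5*5)/2 = 1 + (2 + 25)/2 = 1 + (1/2)*27 = 1 + 27/2 = 29/2 ≈ 14.500)
k = 4
q(I) = -5*I (q(I) = I*(-5) = -5*I)
(r + k)*q(-4) = (29/2 + 4)*(-5*(-4)) = (37/2)*20 = 370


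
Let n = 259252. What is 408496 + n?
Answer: 667748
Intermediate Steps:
408496 + n = 408496 + 259252 = 667748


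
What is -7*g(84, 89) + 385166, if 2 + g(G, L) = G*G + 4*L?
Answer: 333296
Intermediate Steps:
g(G, L) = -2 + G² + 4*L (g(G, L) = -2 + (G*G + 4*L) = -2 + (G² + 4*L) = -2 + G² + 4*L)
-7*g(84, 89) + 385166 = -7*(-2 + 84² + 4*89) + 385166 = -7*(-2 + 7056 + 356) + 385166 = -7*7410 + 385166 = -51870 + 385166 = 333296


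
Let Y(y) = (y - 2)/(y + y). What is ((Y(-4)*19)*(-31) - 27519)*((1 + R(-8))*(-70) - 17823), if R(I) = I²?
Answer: 2502263439/4 ≈ 6.2557e+8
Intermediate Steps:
Y(y) = (-2 + y)/(2*y) (Y(y) = (-2 + y)/((2*y)) = (-2 + y)*(1/(2*y)) = (-2 + y)/(2*y))
((Y(-4)*19)*(-31) - 27519)*((1 + R(-8))*(-70) - 17823) = ((((½)*(-2 - 4)/(-4))*19)*(-31) - 27519)*((1 + (-8)²)*(-70) - 17823) = ((((½)*(-¼)*(-6))*19)*(-31) - 27519)*((1 + 64)*(-70) - 17823) = (((¾)*19)*(-31) - 27519)*(65*(-70) - 17823) = ((57/4)*(-31) - 27519)*(-4550 - 17823) = (-1767/4 - 27519)*(-22373) = -111843/4*(-22373) = 2502263439/4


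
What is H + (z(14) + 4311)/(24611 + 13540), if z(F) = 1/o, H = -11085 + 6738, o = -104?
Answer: -17247160945/3967704 ≈ -4346.9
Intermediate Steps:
H = -4347
z(F) = -1/104 (z(F) = 1/(-104) = -1/104)
H + (z(14) + 4311)/(24611 + 13540) = -4347 + (-1/104 + 4311)/(24611 + 13540) = -4347 + (448343/104)/38151 = -4347 + (448343/104)*(1/38151) = -4347 + 448343/3967704 = -17247160945/3967704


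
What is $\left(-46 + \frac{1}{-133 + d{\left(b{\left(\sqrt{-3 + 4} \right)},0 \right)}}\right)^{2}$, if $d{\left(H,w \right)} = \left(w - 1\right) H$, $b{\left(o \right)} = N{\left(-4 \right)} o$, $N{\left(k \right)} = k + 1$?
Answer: $\frac{35772361}{16900} \approx 2116.7$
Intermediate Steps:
$N{\left(k \right)} = 1 + k$
$b{\left(o \right)} = - 3 o$ ($b{\left(o \right)} = \left(1 - 4\right) o = - 3 o$)
$d{\left(H,w \right)} = H \left(-1 + w\right)$ ($d{\left(H,w \right)} = \left(-1 + w\right) H = H \left(-1 + w\right)$)
$\left(-46 + \frac{1}{-133 + d{\left(b{\left(\sqrt{-3 + 4} \right)},0 \right)}}\right)^{2} = \left(-46 + \frac{1}{-133 + - 3 \sqrt{-3 + 4} \left(-1 + 0\right)}\right)^{2} = \left(-46 + \frac{1}{-133 + - 3 \sqrt{1} \left(-1\right)}\right)^{2} = \left(-46 + \frac{1}{-133 + \left(-3\right) 1 \left(-1\right)}\right)^{2} = \left(-46 + \frac{1}{-133 - -3}\right)^{2} = \left(-46 + \frac{1}{-133 + 3}\right)^{2} = \left(-46 + \frac{1}{-130}\right)^{2} = \left(-46 - \frac{1}{130}\right)^{2} = \left(- \frac{5981}{130}\right)^{2} = \frac{35772361}{16900}$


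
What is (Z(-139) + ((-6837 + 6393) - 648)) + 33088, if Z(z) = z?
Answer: 31857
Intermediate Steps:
(Z(-139) + ((-6837 + 6393) - 648)) + 33088 = (-139 + ((-6837 + 6393) - 648)) + 33088 = (-139 + (-444 - 648)) + 33088 = (-139 - 1092) + 33088 = -1231 + 33088 = 31857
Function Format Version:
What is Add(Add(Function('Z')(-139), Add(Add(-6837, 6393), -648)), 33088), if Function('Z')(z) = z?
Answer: 31857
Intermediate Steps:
Add(Add(Function('Z')(-139), Add(Add(-6837, 6393), -648)), 33088) = Add(Add(-139, Add(Add(-6837, 6393), -648)), 33088) = Add(Add(-139, Add(-444, -648)), 33088) = Add(Add(-139, -1092), 33088) = Add(-1231, 33088) = 31857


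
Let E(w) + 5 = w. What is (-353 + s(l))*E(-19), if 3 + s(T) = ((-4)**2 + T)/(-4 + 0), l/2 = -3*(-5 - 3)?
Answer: 8928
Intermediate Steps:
E(w) = -5 + w
l = 48 (l = 2*(-3*(-5 - 3)) = 2*(-3*(-8)) = 2*24 = 48)
s(T) = -7 - T/4 (s(T) = -3 + ((-4)**2 + T)/(-4 + 0) = -3 + (16 + T)/(-4) = -3 + (16 + T)*(-1/4) = -3 + (-4 - T/4) = -7 - T/4)
(-353 + s(l))*E(-19) = (-353 + (-7 - 1/4*48))*(-5 - 19) = (-353 + (-7 - 12))*(-24) = (-353 - 19)*(-24) = -372*(-24) = 8928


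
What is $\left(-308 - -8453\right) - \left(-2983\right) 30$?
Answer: $97635$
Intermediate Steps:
$\left(-308 - -8453\right) - \left(-2983\right) 30 = \left(-308 + 8453\right) - -89490 = 8145 + 89490 = 97635$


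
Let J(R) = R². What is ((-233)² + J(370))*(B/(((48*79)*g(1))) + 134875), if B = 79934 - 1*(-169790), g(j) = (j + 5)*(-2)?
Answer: 293336611761541/11376 ≈ 2.5786e+10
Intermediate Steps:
g(j) = -10 - 2*j (g(j) = (5 + j)*(-2) = -10 - 2*j)
B = 249724 (B = 79934 + 169790 = 249724)
((-233)² + J(370))*(B/(((48*79)*g(1))) + 134875) = ((-233)² + 370²)*(249724/(((48*79)*(-10 - 2*1))) + 134875) = (54289 + 136900)*(249724/((3792*(-10 - 2))) + 134875) = 191189*(249724/((3792*(-12))) + 134875) = 191189*(249724/(-45504) + 134875) = 191189*(249724*(-1/45504) + 134875) = 191189*(-62431/11376 + 134875) = 191189*(1534275569/11376) = 293336611761541/11376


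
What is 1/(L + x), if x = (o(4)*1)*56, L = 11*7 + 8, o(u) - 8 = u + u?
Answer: 1/981 ≈ 0.0010194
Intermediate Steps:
o(u) = 8 + 2*u (o(u) = 8 + (u + u) = 8 + 2*u)
L = 85 (L = 77 + 8 = 85)
x = 896 (x = ((8 + 2*4)*1)*56 = ((8 + 8)*1)*56 = (16*1)*56 = 16*56 = 896)
1/(L + x) = 1/(85 + 896) = 1/981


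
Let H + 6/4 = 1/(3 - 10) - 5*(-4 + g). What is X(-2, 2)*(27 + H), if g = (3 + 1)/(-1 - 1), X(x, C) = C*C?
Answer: 1550/7 ≈ 221.43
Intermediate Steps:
X(x, C) = C**2
g = -2 (g = 4/(-2) = 4*(-1/2) = -2)
H = 397/14 (H = -3/2 + (1/(3 - 10) - 5*(-4 - 2)) = -3/2 + (1/(-7) - 5*(-6)) = -3/2 + (-1/7 - 1*(-30)) = -3/2 + (-1/7 + 30) = -3/2 + 209/7 = 397/14 ≈ 28.357)
X(-2, 2)*(27 + H) = 2**2*(27 + 397/14) = 4*(775/14) = 1550/7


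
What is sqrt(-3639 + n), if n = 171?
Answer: 34*I*sqrt(3) ≈ 58.89*I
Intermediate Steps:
sqrt(-3639 + n) = sqrt(-3639 + 171) = sqrt(-3468) = 34*I*sqrt(3)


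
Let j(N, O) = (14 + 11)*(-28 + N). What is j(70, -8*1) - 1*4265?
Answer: -3215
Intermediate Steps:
j(N, O) = -700 + 25*N (j(N, O) = 25*(-28 + N) = -700 + 25*N)
j(70, -8*1) - 1*4265 = (-700 + 25*70) - 1*4265 = (-700 + 1750) - 4265 = 1050 - 4265 = -3215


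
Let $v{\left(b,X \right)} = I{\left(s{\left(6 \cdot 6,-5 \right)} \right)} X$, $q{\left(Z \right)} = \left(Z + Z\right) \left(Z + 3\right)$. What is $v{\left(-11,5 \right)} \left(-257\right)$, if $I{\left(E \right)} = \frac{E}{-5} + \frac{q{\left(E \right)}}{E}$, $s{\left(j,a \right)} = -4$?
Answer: $1542$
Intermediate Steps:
$q{\left(Z \right)} = 2 Z \left(3 + Z\right)$
$I{\left(E \right)} = 6 + \frac{9 E}{5}$ ($I{\left(E \right)} = \frac{E}{-5} + \frac{2 E \left(3 + E\right)}{E} = E \left(- \frac{1}{5}\right) + \left(6 + 2 E\right) = - \frac{E}{5} + \left(6 + 2 E\right) = 6 + \frac{9 E}{5}$)
$v{\left(b,X \right)} = - \frac{6 X}{5}$ ($v{\left(b,X \right)} = \left(6 + \frac{9}{5} \left(-4\right)\right) X = \left(6 - \frac{36}{5}\right) X = - \frac{6 X}{5}$)
$v{\left(-11,5 \right)} \left(-257\right) = \left(- \frac{6}{5}\right) 5 \left(-257\right) = \left(-6\right) \left(-257\right) = 1542$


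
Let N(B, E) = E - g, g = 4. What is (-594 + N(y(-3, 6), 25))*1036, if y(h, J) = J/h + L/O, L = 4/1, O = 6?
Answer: -593628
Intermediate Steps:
L = 4 (L = 4*1 = 4)
y(h, J) = ⅔ + J/h (y(h, J) = J/h + 4/6 = J/h + 4*(⅙) = J/h + ⅔ = ⅔ + J/h)
N(B, E) = -4 + E (N(B, E) = E - 1*4 = E - 4 = -4 + E)
(-594 + N(y(-3, 6), 25))*1036 = (-594 + (-4 + 25))*1036 = (-594 + 21)*1036 = -573*1036 = -593628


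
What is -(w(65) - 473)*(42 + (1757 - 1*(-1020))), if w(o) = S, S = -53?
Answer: 1482794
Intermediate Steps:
w(o) = -53
-(w(65) - 473)*(42 + (1757 - 1*(-1020))) = -(-53 - 473)*(42 + (1757 - 1*(-1020))) = -(-526)*(42 + (1757 + 1020)) = -(-526)*(42 + 2777) = -(-526)*2819 = -1*(-1482794) = 1482794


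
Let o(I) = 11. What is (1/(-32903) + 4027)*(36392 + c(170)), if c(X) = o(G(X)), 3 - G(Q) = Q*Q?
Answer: 4823411333140/32903 ≈ 1.4659e+8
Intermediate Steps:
G(Q) = 3 - Q² (G(Q) = 3 - Q*Q = 3 - Q²)
c(X) = 11
(1/(-32903) + 4027)*(36392 + c(170)) = (1/(-32903) + 4027)*(36392 + 11) = (-1/32903 + 4027)*36403 = (132500380/32903)*36403 = 4823411333140/32903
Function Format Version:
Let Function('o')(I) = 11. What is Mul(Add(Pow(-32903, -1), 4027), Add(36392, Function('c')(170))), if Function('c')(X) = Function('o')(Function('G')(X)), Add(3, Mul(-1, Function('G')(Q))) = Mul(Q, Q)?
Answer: Rational(4823411333140, 32903) ≈ 1.4659e+8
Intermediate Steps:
Function('G')(Q) = Add(3, Mul(-1, Pow(Q, 2))) (Function('G')(Q) = Add(3, Mul(-1, Mul(Q, Q))) = Add(3, Mul(-1, Pow(Q, 2))))
Function('c')(X) = 11
Mul(Add(Pow(-32903, -1), 4027), Add(36392, Function('c')(170))) = Mul(Add(Pow(-32903, -1), 4027), Add(36392, 11)) = Mul(Add(Rational(-1, 32903), 4027), 36403) = Mul(Rational(132500380, 32903), 36403) = Rational(4823411333140, 32903)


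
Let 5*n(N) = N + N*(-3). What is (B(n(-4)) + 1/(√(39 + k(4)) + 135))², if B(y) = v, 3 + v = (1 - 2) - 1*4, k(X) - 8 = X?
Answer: 1758299675/27524523 + 48419*√51/55049046 ≈ 63.888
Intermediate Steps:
k(X) = 8 + X
n(N) = -2*N/5 (n(N) = (N + N*(-3))/5 = (N - 3*N)/5 = (-2*N)/5 = -2*N/5)
v = -8 (v = -3 + ((1 - 2) - 1*4) = -3 + (-1 - 4) = -3 - 5 = -8)
B(y) = -8
(B(n(-4)) + 1/(√(39 + k(4)) + 135))² = (-8 + 1/(√(39 + (8 + 4)) + 135))² = (-8 + 1/(√(39 + 12) + 135))² = (-8 + 1/(√51 + 135))² = (-8 + 1/(135 + √51))²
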